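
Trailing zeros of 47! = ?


floor(47/5) = 9
floor(47/25) = 1
Total = 10

10 trailing zeros


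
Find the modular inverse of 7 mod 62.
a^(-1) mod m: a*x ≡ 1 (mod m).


Use the extended Euclidean algorithm on (62, 7); each row r = 62*s + 7*t:
r=62, s=1, t=0
r=7, s=0, t=1
q=8: r=6, s=1, t=-8   [62*(1) + 7*(-8) = 6]
q=1: r=1, s=-1, t=9   [62*(-1) + 7*(9) = 1]
q=6: r=0, s=7, t=-62   [62*(7) + 7*(-62) = 0]
GCD = 1 with t = 9, so 7*(9) ≡ 1 (mod 62)
Inverse = 9 mod 62 = 9
Check: 7 * 9 = 63 ≡ 1 (mod 62)

7^(-1) ≡ 9 (mod 62)


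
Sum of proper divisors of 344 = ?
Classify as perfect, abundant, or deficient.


Proper divisors: 1, 2, 4, 8, 43, 86, 172
Sum = 1 + 2 + 4 + 8 + 43 + 86 + 172 = 316
316 < 344 → deficient

s(344) = 316 (deficient)


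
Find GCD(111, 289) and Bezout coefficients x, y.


Tabular extended Euclidean (each row: r = 111*s + 289*t):
r=111, s=1, t=0
r=289, s=0, t=1
q=0: r=111, s=1, t=0   [111*(1) + 289*(0) = 111]
q=2: r=67, s=-2, t=1   [111*(-2) + 289*(1) = 67]
q=1: r=44, s=3, t=-1   [111*(3) + 289*(-1) = 44]
q=1: r=23, s=-5, t=2   [111*(-5) + 289*(2) = 23]
q=1: r=21, s=8, t=-3   [111*(8) + 289*(-3) = 21]
q=1: r=2, s=-13, t=5   [111*(-13) + 289*(5) = 2]
q=10: r=1, s=138, t=-53   [111*(138) + 289*(-53) = 1]
q=2: r=0, s=-289, t=111   [111*(-289) + 289*(111) = 0]
GCD = 1; from the row with r=1: x=138, y=-53
Check: 111*(138) + 289*(-53) = 15318 - 15317 = 1

GCD = 1, x = 138, y = -53


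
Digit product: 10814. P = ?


1 × 0 × 8 × 1 × 4 = 0


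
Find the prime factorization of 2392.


2392 / 2 = 1196
1196 / 2 = 598
598 / 2 = 299
299 / 13 = 23
23 / 23 = 1
2392 = 2^3 × 13 × 23


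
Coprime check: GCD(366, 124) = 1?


Euclidean algorithm:
366 = 2 * 124 + 118
124 = 1 * 118 + 6
118 = 19 * 6 + 4
6 = 1 * 4 + 2
4 = 2 * 2 + 0
GCD(366, 124) = 2

No, not coprime (GCD = 2)


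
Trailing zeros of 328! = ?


floor(328/5) = 65
floor(328/25) = 13
floor(328/125) = 2
Total = 80

80 trailing zeros


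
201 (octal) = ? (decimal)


201 (base 8) = 129 (decimal)
129 (decimal) = 129 (base 10)


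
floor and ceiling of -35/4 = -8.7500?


-35/4 = -8.7500
floor = -9
ceil = -8

floor = -9, ceil = -8


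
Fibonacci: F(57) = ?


Sequence: 1, 1, 2, 3, 5, 8, 13, 21, 34, 55, 89, 144, 233, 377, 610, 987, 1597, 2584, 4181, 6765, 10946, 17711, 28657, 46368, 75025, 121393, 196418, 317811, 514229, 832040, 1346269, 2178309, 3524578, 5702887, 9227465, 14930352, 24157817, 39088169, 63245986, 102334155, 165580141, 267914296, 433494437, 701408733, 1134903170, 1836311903, 2971215073, 4807526976, 7778742049, 12586269025, 20365011074, 32951280099, 53316291173, 86267571272, 139583862445, 225851433717, 365435296162
F(57) = 365435296162


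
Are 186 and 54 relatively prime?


Euclidean algorithm:
186 = 3 * 54 + 24
54 = 2 * 24 + 6
24 = 4 * 6 + 0
GCD(186, 54) = 6

No, not coprime (GCD = 6)


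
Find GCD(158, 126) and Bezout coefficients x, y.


Tabular extended Euclidean (each row: r = 158*s + 126*t):
r=158, s=1, t=0
r=126, s=0, t=1
q=1: r=32, s=1, t=-1   [158*(1) + 126*(-1) = 32]
q=3: r=30, s=-3, t=4   [158*(-3) + 126*(4) = 30]
q=1: r=2, s=4, t=-5   [158*(4) + 126*(-5) = 2]
q=15: r=0, s=-63, t=79   [158*(-63) + 126*(79) = 0]
GCD = 2; from the row with r=2: x=4, y=-5
Check: 158*(4) + 126*(-5) = 632 - 630 = 2

GCD = 2, x = 4, y = -5


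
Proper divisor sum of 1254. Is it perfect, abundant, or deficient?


Proper divisors: 1, 2, 3, 6, 11, 19, 22, 33, 38, 57, 66, 114, 209, 418, 627
Sum = 1 + 2 + 3 + 6 + 11 + 19 + 22 + 33 + 38 + 57 + 66 + 114 + 209 + 418 + 627 = 1626
1626 > 1254 → abundant

s(1254) = 1626 (abundant)


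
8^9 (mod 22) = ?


8^1 mod 22 = 8
8^2 mod 22 = 20
8^3 mod 22 = 6
8^4 mod 22 = 4
8^5 mod 22 = 10
8^6 mod 22 = 14
8^7 mod 22 = 2
8^8 mod 22 = 16
8^9 mod 22 = 18


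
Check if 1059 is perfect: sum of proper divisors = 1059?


Proper divisors of 1059: 1, 3, 353
Sum = 1 + 3 + 353 = 357

No, 1059 is not perfect (357 ≠ 1059)


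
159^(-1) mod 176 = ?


Use the extended Euclidean algorithm on (176, 159); each row r = 176*s + 159*t:
r=176, s=1, t=0
r=159, s=0, t=1
q=1: r=17, s=1, t=-1   [176*(1) + 159*(-1) = 17]
q=9: r=6, s=-9, t=10   [176*(-9) + 159*(10) = 6]
q=2: r=5, s=19, t=-21   [176*(19) + 159*(-21) = 5]
q=1: r=1, s=-28, t=31   [176*(-28) + 159*(31) = 1]
q=5: r=0, s=159, t=-176   [176*(159) + 159*(-176) = 0]
GCD = 1 with t = 31, so 159*(31) ≡ 1 (mod 176)
Inverse = 31 mod 176 = 31
Check: 159 * 31 = 4929 ≡ 1 (mod 176)

159^(-1) ≡ 31 (mod 176)


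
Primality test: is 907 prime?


Check divisors up to sqrt(907) = 30.1164
No divisors found.
907 is prime.

Yes, 907 is prime


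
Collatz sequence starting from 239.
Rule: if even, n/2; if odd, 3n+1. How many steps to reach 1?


239 → 718 → 359 → 1078 → 539 → 1618 → 809 → 2428 → 1214 → 607 → 1822 → 911 → 2734 → 1367 → 4102 → 2051 → 6154 → 3077 → 9232 → 4616 → 2308 → 1154 → 577 → 1732 → 866 → 433 → 1300 → 650 → 325 → 976 → 488 → 244 → 122 → 61 → 184 → 92 → 46 → 23 → 70 → 35 → 106 → 53 → 160 → 80 → 40 → 20 → 10 → 5 → 16 → 8 → 4 → 2 → 1
Total steps = 52

52 steps


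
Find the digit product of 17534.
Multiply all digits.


1 × 7 × 5 × 3 × 4 = 420


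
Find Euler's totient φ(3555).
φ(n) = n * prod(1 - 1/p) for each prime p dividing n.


3555 = 3^2 × 5 × 79
Prime factors: 3, 5, 79
φ(3555) = 3555 × (1-1/3) × (1-1/5) × (1-1/79)
= 3555 × 2/3 × 4/5 × 78/79 = 1872

φ(3555) = 1872


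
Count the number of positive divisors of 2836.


2836 = 2^2 × 709^1
d(2836) = (2+1) × (1+1) = 6

6 divisors


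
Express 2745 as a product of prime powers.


2745 / 3 = 915
915 / 3 = 305
305 / 5 = 61
61 / 61 = 1
2745 = 3^2 × 5 × 61


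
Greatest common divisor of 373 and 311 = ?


373 = 1 * 311 + 62
311 = 5 * 62 + 1
62 = 62 * 1 + 0
GCD = 1


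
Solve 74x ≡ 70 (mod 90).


GCD(74, 90) = 2 divides 70
Divide: 37x ≡ 35 (mod 45)
x ≡ 35 (mod 45)


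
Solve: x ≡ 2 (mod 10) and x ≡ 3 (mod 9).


M = 10*9 = 90
M1 = M/10 = 9, M2 = M/9 = 10
M1^(-1) mod 10 = 9, M2^(-1) mod 9 = 1
x = 2*9*9 + 3*10*1 = 192
192 mod 90 = 12
Check: 12 mod 10 = 2 ✓, 12 mod 9 = 3 ✓

x ≡ 12 (mod 90)


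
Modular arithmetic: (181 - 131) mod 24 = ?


181 - 131 = 50
50 mod 24 = 2


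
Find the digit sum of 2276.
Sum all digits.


2 + 2 + 7 + 6 = 17


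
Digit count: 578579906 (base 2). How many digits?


578579906 in base 2 = 100010011111000110110111000010
Number of digits = 30

30 digits (base 2)


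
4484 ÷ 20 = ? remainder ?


4484 = 20 * 224 + 4
Check: 4480 + 4 = 4484

q = 224, r = 4


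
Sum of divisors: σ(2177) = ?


Divisors of 2177: 1, 7, 311, 2177
Sum = 1 + 7 + 311 + 2177 = 2496

σ(2177) = 2496


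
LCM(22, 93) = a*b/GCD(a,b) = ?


GCD(22, 93) = 1
LCM = 22*93/1 = 2046/1 = 2046

LCM = 2046


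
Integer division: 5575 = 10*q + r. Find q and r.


5575 = 10 * 557 + 5
Check: 5570 + 5 = 5575

q = 557, r = 5


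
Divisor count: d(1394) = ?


1394 = 2^1 × 17^1 × 41^1
d(1394) = (1+1) × (1+1) × (1+1) = 8

8 divisors


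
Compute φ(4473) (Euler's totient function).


4473 = 3^2 × 7 × 71
Prime factors: 3, 7, 71
φ(4473) = 4473 × (1-1/3) × (1-1/7) × (1-1/71)
= 4473 × 2/3 × 6/7 × 70/71 = 2520

φ(4473) = 2520


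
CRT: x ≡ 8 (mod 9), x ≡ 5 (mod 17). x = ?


M = 9*17 = 153
M1 = M/9 = 17, M2 = M/17 = 9
M1^(-1) mod 9 = 8, M2^(-1) mod 17 = 2
x = 8*17*8 + 5*9*2 = 1178
1178 mod 153 = 107
Check: 107 mod 9 = 8 ✓, 107 mod 17 = 5 ✓

x ≡ 107 (mod 153)


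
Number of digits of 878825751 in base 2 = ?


878825751 in base 2 = 110100011000011101000100010111
Number of digits = 30

30 digits (base 2)


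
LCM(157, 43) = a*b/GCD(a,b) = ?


GCD(157, 43) = 1
LCM = 157*43/1 = 6751/1 = 6751

LCM = 6751


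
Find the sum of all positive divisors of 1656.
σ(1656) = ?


Divisors of 1656: 1, 2, 3, 4, 6, 8, 9, 12, 18, 23, 24, 36, 46, 69, 72, 92, 138, 184, 207, 276, 414, 552, 828, 1656
Sum = 1 + 2 + 3 + 4 + 6 + 8 + 9 + 12 + 18 + 23 + 24 + 36 + 46 + 69 + 72 + 92 + 138 + 184 + 207 + 276 + 414 + 552 + 828 + 1656 = 4680

σ(1656) = 4680


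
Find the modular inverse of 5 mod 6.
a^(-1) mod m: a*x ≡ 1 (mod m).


Use the extended Euclidean algorithm on (6, 5); each row r = 6*s + 5*t:
r=6, s=1, t=0
r=5, s=0, t=1
q=1: r=1, s=1, t=-1   [6*(1) + 5*(-1) = 1]
q=5: r=0, s=-5, t=6   [6*(-5) + 5*(6) = 0]
GCD = 1 with t = -1, so 5*(-1) ≡ 1 (mod 6)
Inverse = -1 mod 6 = 5
Check: 5 * 5 = 25 ≡ 1 (mod 6)

5^(-1) ≡ 5 (mod 6)


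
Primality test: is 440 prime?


440 / 2 = 220 (exact division)
440 is NOT prime.

No, 440 is not prime


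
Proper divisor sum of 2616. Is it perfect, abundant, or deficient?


Proper divisors: 1, 2, 3, 4, 6, 8, 12, 24, 109, 218, 327, 436, 654, 872, 1308
Sum = 1 + 2 + 3 + 4 + 6 + 8 + 12 + 24 + 109 + 218 + 327 + 436 + 654 + 872 + 1308 = 3984
3984 > 2616 → abundant

s(2616) = 3984 (abundant)


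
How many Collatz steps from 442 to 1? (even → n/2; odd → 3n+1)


442 → 221 → 664 → 332 → 166 → 83 → 250 → 125 → 376 → 188 → 94 → 47 → 142 → 71 → 214 → 107 → 322 → 161 → 484 → 242 → 121 → 364 → 182 → 91 → 274 → 137 → 412 → 206 → 103 → 310 → 155 → 466 → 233 → 700 → 350 → 175 → 526 → 263 → 790 → 395 → 1186 → 593 → 1780 → 890 → 445 → 1336 → 668 → 334 → 167 → 502 → 251 → 754 → 377 → 1132 → 566 → 283 → 850 → 425 → 1276 → 638 → 319 → 958 → 479 → 1438 → 719 → 2158 → 1079 → 3238 → 1619 → 4858 → 2429 → 7288 → 3644 → 1822 → 911 → 2734 → 1367 → 4102 → 2051 → 6154 → 3077 → 9232 → 4616 → 2308 → 1154 → 577 → 1732 → 866 → 433 → 1300 → 650 → 325 → 976 → 488 → 244 → 122 → 61 → 184 → 92 → 46 → 23 → 70 → 35 → 106 → 53 → 160 → 80 → 40 → 20 → 10 → 5 → 16 → 8 → 4 → 2 → 1
Total steps = 115

115 steps


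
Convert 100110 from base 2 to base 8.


100110 (base 2) = 38 (decimal)
38 (decimal) = 46 (base 8)


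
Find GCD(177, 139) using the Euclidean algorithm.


177 = 1 * 139 + 38
139 = 3 * 38 + 25
38 = 1 * 25 + 13
25 = 1 * 13 + 12
13 = 1 * 12 + 1
12 = 12 * 1 + 0
GCD = 1


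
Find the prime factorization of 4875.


4875 / 3 = 1625
1625 / 5 = 325
325 / 5 = 65
65 / 5 = 13
13 / 13 = 1
4875 = 3 × 5^3 × 13


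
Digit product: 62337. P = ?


6 × 2 × 3 × 3 × 7 = 756


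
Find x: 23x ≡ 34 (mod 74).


GCD(23, 74) = 1, unique solution
a^(-1) mod 74 = 29
x = 29 * 34 mod 74 = 24

x ≡ 24 (mod 74)


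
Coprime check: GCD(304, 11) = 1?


Euclidean algorithm:
304 = 27 * 11 + 7
11 = 1 * 7 + 4
7 = 1 * 4 + 3
4 = 1 * 3 + 1
3 = 3 * 1 + 0
GCD(304, 11) = 1

Yes, coprime (GCD = 1)


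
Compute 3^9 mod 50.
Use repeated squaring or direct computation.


3^1 mod 50 = 3
3^2 mod 50 = 9
3^3 mod 50 = 27
3^4 mod 50 = 31
3^5 mod 50 = 43
3^6 mod 50 = 29
3^7 mod 50 = 37
3^8 mod 50 = 11
3^9 mod 50 = 33


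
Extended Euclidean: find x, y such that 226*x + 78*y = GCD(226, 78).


Tabular extended Euclidean (each row: r = 226*s + 78*t):
r=226, s=1, t=0
r=78, s=0, t=1
q=2: r=70, s=1, t=-2   [226*(1) + 78*(-2) = 70]
q=1: r=8, s=-1, t=3   [226*(-1) + 78*(3) = 8]
q=8: r=6, s=9, t=-26   [226*(9) + 78*(-26) = 6]
q=1: r=2, s=-10, t=29   [226*(-10) + 78*(29) = 2]
q=3: r=0, s=39, t=-113   [226*(39) + 78*(-113) = 0]
GCD = 2; from the row with r=2: x=-10, y=29
Check: 226*(-10) + 78*(29) = -2260 + 2262 = 2

GCD = 2, x = -10, y = 29


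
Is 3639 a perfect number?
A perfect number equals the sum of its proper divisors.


Proper divisors of 3639: 1, 3, 1213
Sum = 1 + 3 + 1213 = 1217

No, 3639 is not perfect (1217 ≠ 3639)


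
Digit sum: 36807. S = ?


3 + 6 + 8 + 0 + 7 = 24


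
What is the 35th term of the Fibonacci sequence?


Sequence: 1, 1, 2, 3, 5, 8, 13, 21, 34, 55, 89, 144, 233, 377, 610, 987, 1597, 2584, 4181, 6765, 10946, 17711, 28657, 46368, 75025, 121393, 196418, 317811, 514229, 832040, 1346269, 2178309, 3524578, 5702887, 9227465
F(35) = 9227465


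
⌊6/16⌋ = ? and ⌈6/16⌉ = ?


6/16 = 0.3750
floor = 0
ceil = 1

floor = 0, ceil = 1


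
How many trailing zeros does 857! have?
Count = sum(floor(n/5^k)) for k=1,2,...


floor(857/5) = 171
floor(857/25) = 34
floor(857/125) = 6
floor(857/625) = 1
Total = 212

212 trailing zeros


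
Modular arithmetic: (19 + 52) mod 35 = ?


19 + 52 = 71
71 mod 35 = 1


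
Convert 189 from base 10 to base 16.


189 (base 10) = 189 (decimal)
189 (decimal) = BD (base 16)


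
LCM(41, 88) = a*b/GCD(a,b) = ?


GCD(41, 88) = 1
LCM = 41*88/1 = 3608/1 = 3608

LCM = 3608


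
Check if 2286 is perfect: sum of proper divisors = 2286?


Proper divisors of 2286: 1, 2, 3, 6, 9, 18, 127, 254, 381, 762, 1143
Sum = 1 + 2 + 3 + 6 + 9 + 18 + 127 + 254 + 381 + 762 + 1143 = 2706

No, 2286 is not perfect (2706 ≠ 2286)


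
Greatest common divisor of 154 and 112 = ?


154 = 1 * 112 + 42
112 = 2 * 42 + 28
42 = 1 * 28 + 14
28 = 2 * 14 + 0
GCD = 14


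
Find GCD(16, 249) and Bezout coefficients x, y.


Tabular extended Euclidean (each row: r = 16*s + 249*t):
r=16, s=1, t=0
r=249, s=0, t=1
q=0: r=16, s=1, t=0   [16*(1) + 249*(0) = 16]
q=15: r=9, s=-15, t=1   [16*(-15) + 249*(1) = 9]
q=1: r=7, s=16, t=-1   [16*(16) + 249*(-1) = 7]
q=1: r=2, s=-31, t=2   [16*(-31) + 249*(2) = 2]
q=3: r=1, s=109, t=-7   [16*(109) + 249*(-7) = 1]
q=2: r=0, s=-249, t=16   [16*(-249) + 249*(16) = 0]
GCD = 1; from the row with r=1: x=109, y=-7
Check: 16*(109) + 249*(-7) = 1744 - 1743 = 1

GCD = 1, x = 109, y = -7


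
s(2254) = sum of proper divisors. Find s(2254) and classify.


Proper divisors: 1, 2, 7, 14, 23, 46, 49, 98, 161, 322, 1127
Sum = 1 + 2 + 7 + 14 + 23 + 46 + 49 + 98 + 161 + 322 + 1127 = 1850
1850 < 2254 → deficient

s(2254) = 1850 (deficient)


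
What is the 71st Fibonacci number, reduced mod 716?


F(k) mod 716 for k=1..71:
1, 1, 2, 3, 5, 8, 13, 21, 34, 55, 89, 144, 233, 377, 610, 271, 165, 436, 601, 321, 206, 527, 17, 544, 561, 389, 234, 623, 141, 48, 189, 237, 426, 663, 373, 320, 693, 297, 274, 571, 129, 700, 113, 97, 210, 307, 517, 108, 625, 17, 642, 659, 585, 528, 397, 209, 606, 99, 705, 88, 77, 165, 242, 407, 649, 340, 273, 613, 170, 67, 237
F(71) mod 716 = 237


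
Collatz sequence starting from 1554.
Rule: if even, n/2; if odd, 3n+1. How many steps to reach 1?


1554 → 777 → 2332 → 1166 → 583 → 1750 → 875 → 2626 → 1313 → 3940 → 1970 → 985 → 2956 → 1478 → 739 → 2218 → 1109 → 3328 → 1664 → 832 → 416 → 208 → 104 → 52 → 26 → 13 → 40 → 20 → 10 → 5 → 16 → 8 → 4 → 2 → 1
Total steps = 34

34 steps


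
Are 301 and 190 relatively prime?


Euclidean algorithm:
301 = 1 * 190 + 111
190 = 1 * 111 + 79
111 = 1 * 79 + 32
79 = 2 * 32 + 15
32 = 2 * 15 + 2
15 = 7 * 2 + 1
2 = 2 * 1 + 0
GCD(301, 190) = 1

Yes, coprime (GCD = 1)


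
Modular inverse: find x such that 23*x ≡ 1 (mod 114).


Use the extended Euclidean algorithm on (114, 23); each row r = 114*s + 23*t:
r=114, s=1, t=0
r=23, s=0, t=1
q=4: r=22, s=1, t=-4   [114*(1) + 23*(-4) = 22]
q=1: r=1, s=-1, t=5   [114*(-1) + 23*(5) = 1]
q=22: r=0, s=23, t=-114   [114*(23) + 23*(-114) = 0]
GCD = 1 with t = 5, so 23*(5) ≡ 1 (mod 114)
Inverse = 5 mod 114 = 5
Check: 23 * 5 = 115 ≡ 1 (mod 114)

23^(-1) ≡ 5 (mod 114)


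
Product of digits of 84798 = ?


8 × 4 × 7 × 9 × 8 = 16128


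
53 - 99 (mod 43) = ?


53 - 99 = -46
-46 mod 43 = 40


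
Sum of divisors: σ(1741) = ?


Divisors of 1741: 1, 1741
Sum = 1 + 1741 = 1742

σ(1741) = 1742


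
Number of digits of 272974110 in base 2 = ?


272974110 in base 2 = 10000010001010100000100011110
Number of digits = 29

29 digits (base 2)


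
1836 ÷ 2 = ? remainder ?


1836 = 2 * 918 + 0
Check: 1836 + 0 = 1836

q = 918, r = 0


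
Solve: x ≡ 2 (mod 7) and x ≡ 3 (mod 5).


M = 7*5 = 35
M1 = M/7 = 5, M2 = M/5 = 7
M1^(-1) mod 7 = 3, M2^(-1) mod 5 = 3
x = 2*5*3 + 3*7*3 = 93
93 mod 35 = 23
Check: 23 mod 7 = 2 ✓, 23 mod 5 = 3 ✓

x ≡ 23 (mod 35)


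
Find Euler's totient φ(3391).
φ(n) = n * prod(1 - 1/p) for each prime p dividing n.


3391 = 3391
Prime factors: 3391
φ(3391) = 3391 × (1-1/3391)
= 3391 × 3390/3391 = 3390

φ(3391) = 3390


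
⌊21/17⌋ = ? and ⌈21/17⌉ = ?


21/17 = 1.2353
floor = 1
ceil = 2

floor = 1, ceil = 2


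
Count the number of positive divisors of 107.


107 = 107^1
d(107) = (1+1) = 2

2 divisors


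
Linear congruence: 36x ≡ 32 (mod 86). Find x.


GCD(36, 86) = 2 divides 32
Divide: 18x ≡ 16 (mod 43)
x ≡ 20 (mod 43)


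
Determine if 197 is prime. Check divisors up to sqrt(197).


Check divisors up to sqrt(197) = 14.0357
No divisors found.
197 is prime.

Yes, 197 is prime


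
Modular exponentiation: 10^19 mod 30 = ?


10^1 mod 30 = 10
10^2 mod 30 = 10
10^3 mod 30 = 10
10^4 mod 30 = 10
10^5 mod 30 = 10
10^6 mod 30 = 10
10^7 mod 30 = 10
10^8 mod 30 = 10
10^9 mod 30 = 10
10^10 mod 30 = 10
10^11 mod 30 = 10
10^12 mod 30 = 10
10^13 mod 30 = 10
10^14 mod 30 = 10
10^15 mod 30 = 10
10^16 mod 30 = 10
10^17 mod 30 = 10
10^18 mod 30 = 10
10^19 mod 30 = 10


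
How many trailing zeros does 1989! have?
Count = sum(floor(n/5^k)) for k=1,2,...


floor(1989/5) = 397
floor(1989/25) = 79
floor(1989/125) = 15
floor(1989/625) = 3
Total = 494

494 trailing zeros


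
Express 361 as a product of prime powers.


361 / 19 = 19
19 / 19 = 1
361 = 19^2


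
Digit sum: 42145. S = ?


4 + 2 + 1 + 4 + 5 = 16


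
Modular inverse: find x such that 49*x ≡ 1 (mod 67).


Use the extended Euclidean algorithm on (67, 49); each row r = 67*s + 49*t:
r=67, s=1, t=0
r=49, s=0, t=1
q=1: r=18, s=1, t=-1   [67*(1) + 49*(-1) = 18]
q=2: r=13, s=-2, t=3   [67*(-2) + 49*(3) = 13]
q=1: r=5, s=3, t=-4   [67*(3) + 49*(-4) = 5]
q=2: r=3, s=-8, t=11   [67*(-8) + 49*(11) = 3]
q=1: r=2, s=11, t=-15   [67*(11) + 49*(-15) = 2]
q=1: r=1, s=-19, t=26   [67*(-19) + 49*(26) = 1]
q=2: r=0, s=49, t=-67   [67*(49) + 49*(-67) = 0]
GCD = 1 with t = 26, so 49*(26) ≡ 1 (mod 67)
Inverse = 26 mod 67 = 26
Check: 49 * 26 = 1274 ≡ 1 (mod 67)

49^(-1) ≡ 26 (mod 67)


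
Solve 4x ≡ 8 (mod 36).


GCD(4, 36) = 4 divides 8
Divide: 1x ≡ 2 (mod 9)
x ≡ 2 (mod 9)


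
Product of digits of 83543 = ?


8 × 3 × 5 × 4 × 3 = 1440


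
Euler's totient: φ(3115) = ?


3115 = 5 × 7 × 89
Prime factors: 5, 7, 89
φ(3115) = 3115 × (1-1/5) × (1-1/7) × (1-1/89)
= 3115 × 4/5 × 6/7 × 88/89 = 2112

φ(3115) = 2112


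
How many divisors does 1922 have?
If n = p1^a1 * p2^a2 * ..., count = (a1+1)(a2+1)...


1922 = 2^1 × 31^2
d(1922) = (1+1) × (2+1) = 6

6 divisors


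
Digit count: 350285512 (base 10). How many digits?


350285512 has 9 digits in base 10
floor(log10(350285512)) + 1 = floor(8.5444) + 1 = 9

9 digits (base 10)


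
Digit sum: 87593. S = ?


8 + 7 + 5 + 9 + 3 = 32


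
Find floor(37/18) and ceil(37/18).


37/18 = 2.0556
floor = 2
ceil = 3

floor = 2, ceil = 3


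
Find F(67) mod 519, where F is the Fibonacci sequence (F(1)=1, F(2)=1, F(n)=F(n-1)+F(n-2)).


F(k) mod 519 for k=1..67:
1, 1, 2, 3, 5, 8, 13, 21, 34, 55, 89, 144, 233, 377, 91, 468, 40, 508, 29, 18, 47, 65, 112, 177, 289, 466, 236, 183, 419, 83, 502, 66, 49, 115, 164, 279, 443, 203, 127, 330, 457, 268, 206, 474, 161, 116, 277, 393, 151, 25, 176, 201, 377, 59, 436, 495, 412, 388, 281, 150, 431, 62, 493, 36, 10, 46, 56
F(67) mod 519 = 56


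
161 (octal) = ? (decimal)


161 (base 8) = 113 (decimal)
113 (decimal) = 113 (base 10)


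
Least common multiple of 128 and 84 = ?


GCD(128, 84) = 4
LCM = 128*84/4 = 10752/4 = 2688

LCM = 2688


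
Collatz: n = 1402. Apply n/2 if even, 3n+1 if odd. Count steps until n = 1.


1402 → 701 → 2104 → 1052 → 526 → 263 → 790 → 395 → 1186 → 593 → 1780 → 890 → 445 → 1336 → 668 → 334 → 167 → 502 → 251 → 754 → 377 → 1132 → 566 → 283 → 850 → 425 → 1276 → 638 → 319 → 958 → 479 → 1438 → 719 → 2158 → 1079 → 3238 → 1619 → 4858 → 2429 → 7288 → 3644 → 1822 → 911 → 2734 → 1367 → 4102 → 2051 → 6154 → 3077 → 9232 → 4616 → 2308 → 1154 → 577 → 1732 → 866 → 433 → 1300 → 650 → 325 → 976 → 488 → 244 → 122 → 61 → 184 → 92 → 46 → 23 → 70 → 35 → 106 → 53 → 160 → 80 → 40 → 20 → 10 → 5 → 16 → 8 → 4 → 2 → 1
Total steps = 83

83 steps


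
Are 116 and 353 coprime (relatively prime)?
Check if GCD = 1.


Euclidean algorithm:
353 = 3 * 116 + 5
116 = 23 * 5 + 1
5 = 5 * 1 + 0
GCD(116, 353) = 1

Yes, coprime (GCD = 1)


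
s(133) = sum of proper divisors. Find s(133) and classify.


Proper divisors: 1, 7, 19
Sum = 1 + 7 + 19 = 27
27 < 133 → deficient

s(133) = 27 (deficient)


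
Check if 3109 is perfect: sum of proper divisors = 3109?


Proper divisors of 3109: 1
Sum = 1 = 1

No, 3109 is not perfect (1 ≠ 3109)


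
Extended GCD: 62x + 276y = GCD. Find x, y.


Tabular extended Euclidean (each row: r = 62*s + 276*t):
r=62, s=1, t=0
r=276, s=0, t=1
q=0: r=62, s=1, t=0   [62*(1) + 276*(0) = 62]
q=4: r=28, s=-4, t=1   [62*(-4) + 276*(1) = 28]
q=2: r=6, s=9, t=-2   [62*(9) + 276*(-2) = 6]
q=4: r=4, s=-40, t=9   [62*(-40) + 276*(9) = 4]
q=1: r=2, s=49, t=-11   [62*(49) + 276*(-11) = 2]
q=2: r=0, s=-138, t=31   [62*(-138) + 276*(31) = 0]
GCD = 2; from the row with r=2: x=49, y=-11
Check: 62*(49) + 276*(-11) = 3038 - 3036 = 2

GCD = 2, x = 49, y = -11


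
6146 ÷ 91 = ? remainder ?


6146 = 91 * 67 + 49
Check: 6097 + 49 = 6146

q = 67, r = 49


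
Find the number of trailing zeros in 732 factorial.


floor(732/5) = 146
floor(732/25) = 29
floor(732/125) = 5
floor(732/625) = 1
Total = 181

181 trailing zeros


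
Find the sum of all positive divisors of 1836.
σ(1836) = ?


Divisors of 1836: 1, 2, 3, 4, 6, 9, 12, 17, 18, 27, 34, 36, 51, 54, 68, 102, 108, 153, 204, 306, 459, 612, 918, 1836
Sum = 1 + 2 + 3 + 4 + 6 + 9 + 12 + 17 + 18 + 27 + 34 + 36 + 51 + 54 + 68 + 102 + 108 + 153 + 204 + 306 + 459 + 612 + 918 + 1836 = 5040

σ(1836) = 5040


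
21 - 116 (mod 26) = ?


21 - 116 = -95
-95 mod 26 = 9


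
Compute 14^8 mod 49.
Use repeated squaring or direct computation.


14^1 mod 49 = 14
14^2 mod 49 = 0
14^3 mod 49 = 0
14^4 mod 49 = 0
14^5 mod 49 = 0
14^6 mod 49 = 0
14^7 mod 49 = 0
14^8 mod 49 = 0


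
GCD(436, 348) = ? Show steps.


436 = 1 * 348 + 88
348 = 3 * 88 + 84
88 = 1 * 84 + 4
84 = 21 * 4 + 0
GCD = 4


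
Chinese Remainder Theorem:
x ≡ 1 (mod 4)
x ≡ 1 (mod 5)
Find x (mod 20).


M = 4*5 = 20
M1 = M/4 = 5, M2 = M/5 = 4
M1^(-1) mod 4 = 1, M2^(-1) mod 5 = 4
x = 1*5*1 + 1*4*4 = 21
21 mod 20 = 1
Check: 1 mod 4 = 1 ✓, 1 mod 5 = 1 ✓

x ≡ 1 (mod 20)


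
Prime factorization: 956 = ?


956 / 2 = 478
478 / 2 = 239
239 / 239 = 1
956 = 2^2 × 239


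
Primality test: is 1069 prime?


Check divisors up to sqrt(1069) = 32.6956
No divisors found.
1069 is prime.

Yes, 1069 is prime


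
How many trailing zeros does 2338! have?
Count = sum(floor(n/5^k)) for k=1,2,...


floor(2338/5) = 467
floor(2338/25) = 93
floor(2338/125) = 18
floor(2338/625) = 3
Total = 581

581 trailing zeros


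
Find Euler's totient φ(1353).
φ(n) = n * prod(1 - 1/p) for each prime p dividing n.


1353 = 3 × 11 × 41
Prime factors: 3, 11, 41
φ(1353) = 1353 × (1-1/3) × (1-1/11) × (1-1/41)
= 1353 × 2/3 × 10/11 × 40/41 = 800

φ(1353) = 800


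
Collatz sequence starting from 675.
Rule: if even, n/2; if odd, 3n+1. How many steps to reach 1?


675 → 2026 → 1013 → 3040 → 1520 → 760 → 380 → 190 → 95 → 286 → 143 → 430 → 215 → 646 → 323 → 970 → 485 → 1456 → 728 → 364 → 182 → 91 → 274 → 137 → 412 → 206 → 103 → 310 → 155 → 466 → 233 → 700 → 350 → 175 → 526 → 263 → 790 → 395 → 1186 → 593 → 1780 → 890 → 445 → 1336 → 668 → 334 → 167 → 502 → 251 → 754 → 377 → 1132 → 566 → 283 → 850 → 425 → 1276 → 638 → 319 → 958 → 479 → 1438 → 719 → 2158 → 1079 → 3238 → 1619 → 4858 → 2429 → 7288 → 3644 → 1822 → 911 → 2734 → 1367 → 4102 → 2051 → 6154 → 3077 → 9232 → 4616 → 2308 → 1154 → 577 → 1732 → 866 → 433 → 1300 → 650 → 325 → 976 → 488 → 244 → 122 → 61 → 184 → 92 → 46 → 23 → 70 → 35 → 106 → 53 → 160 → 80 → 40 → 20 → 10 → 5 → 16 → 8 → 4 → 2 → 1
Total steps = 113

113 steps


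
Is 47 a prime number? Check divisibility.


Check divisors up to sqrt(47) = 6.8557
No divisors found.
47 is prime.

Yes, 47 is prime


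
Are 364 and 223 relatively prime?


Euclidean algorithm:
364 = 1 * 223 + 141
223 = 1 * 141 + 82
141 = 1 * 82 + 59
82 = 1 * 59 + 23
59 = 2 * 23 + 13
23 = 1 * 13 + 10
13 = 1 * 10 + 3
10 = 3 * 3 + 1
3 = 3 * 1 + 0
GCD(364, 223) = 1

Yes, coprime (GCD = 1)


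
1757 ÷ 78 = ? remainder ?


1757 = 78 * 22 + 41
Check: 1716 + 41 = 1757

q = 22, r = 41


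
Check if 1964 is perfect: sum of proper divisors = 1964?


Proper divisors of 1964: 1, 2, 4, 491, 982
Sum = 1 + 2 + 4 + 491 + 982 = 1480

No, 1964 is not perfect (1480 ≠ 1964)


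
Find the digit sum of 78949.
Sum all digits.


7 + 8 + 9 + 4 + 9 = 37


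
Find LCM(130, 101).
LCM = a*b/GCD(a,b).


GCD(130, 101) = 1
LCM = 130*101/1 = 13130/1 = 13130

LCM = 13130


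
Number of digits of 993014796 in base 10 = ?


993014796 has 9 digits in base 10
floor(log10(993014796)) + 1 = floor(8.9970) + 1 = 9

9 digits (base 10)


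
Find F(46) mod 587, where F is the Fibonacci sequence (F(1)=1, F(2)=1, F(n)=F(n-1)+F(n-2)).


F(k) mod 587 for k=1..46:
1, 1, 2, 3, 5, 8, 13, 21, 34, 55, 89, 144, 233, 377, 23, 400, 423, 236, 72, 308, 380, 101, 481, 582, 476, 471, 360, 244, 17, 261, 278, 539, 230, 182, 412, 7, 419, 426, 258, 97, 355, 452, 220, 85, 305, 390
F(46) mod 587 = 390


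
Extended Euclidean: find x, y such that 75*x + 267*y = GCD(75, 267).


Tabular extended Euclidean (each row: r = 75*s + 267*t):
r=75, s=1, t=0
r=267, s=0, t=1
q=0: r=75, s=1, t=0   [75*(1) + 267*(0) = 75]
q=3: r=42, s=-3, t=1   [75*(-3) + 267*(1) = 42]
q=1: r=33, s=4, t=-1   [75*(4) + 267*(-1) = 33]
q=1: r=9, s=-7, t=2   [75*(-7) + 267*(2) = 9]
q=3: r=6, s=25, t=-7   [75*(25) + 267*(-7) = 6]
q=1: r=3, s=-32, t=9   [75*(-32) + 267*(9) = 3]
q=2: r=0, s=89, t=-25   [75*(89) + 267*(-25) = 0]
GCD = 3; from the row with r=3: x=-32, y=9
Check: 75*(-32) + 267*(9) = -2400 + 2403 = 3

GCD = 3, x = -32, y = 9


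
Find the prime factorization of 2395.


2395 / 5 = 479
479 / 479 = 1
2395 = 5 × 479


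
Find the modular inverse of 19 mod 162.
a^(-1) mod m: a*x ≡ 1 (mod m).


Use the extended Euclidean algorithm on (162, 19); each row r = 162*s + 19*t:
r=162, s=1, t=0
r=19, s=0, t=1
q=8: r=10, s=1, t=-8   [162*(1) + 19*(-8) = 10]
q=1: r=9, s=-1, t=9   [162*(-1) + 19*(9) = 9]
q=1: r=1, s=2, t=-17   [162*(2) + 19*(-17) = 1]
q=9: r=0, s=-19, t=162   [162*(-19) + 19*(162) = 0]
GCD = 1 with t = -17, so 19*(-17) ≡ 1 (mod 162)
Inverse = -17 mod 162 = 145
Check: 19 * 145 = 2755 ≡ 1 (mod 162)

19^(-1) ≡ 145 (mod 162)


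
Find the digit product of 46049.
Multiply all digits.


4 × 6 × 0 × 4 × 9 = 0


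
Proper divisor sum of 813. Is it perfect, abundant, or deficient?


Proper divisors: 1, 3, 271
Sum = 1 + 3 + 271 = 275
275 < 813 → deficient

s(813) = 275 (deficient)


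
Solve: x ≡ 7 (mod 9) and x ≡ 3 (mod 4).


M = 9*4 = 36
M1 = M/9 = 4, M2 = M/4 = 9
M1^(-1) mod 9 = 7, M2^(-1) mod 4 = 1
x = 7*4*7 + 3*9*1 = 223
223 mod 36 = 7
Check: 7 mod 9 = 7 ✓, 7 mod 4 = 3 ✓

x ≡ 7 (mod 36)


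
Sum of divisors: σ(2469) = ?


Divisors of 2469: 1, 3, 823, 2469
Sum = 1 + 3 + 823 + 2469 = 3296

σ(2469) = 3296


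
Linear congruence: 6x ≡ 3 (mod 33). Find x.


GCD(6, 33) = 3 divides 3
Divide: 2x ≡ 1 (mod 11)
x ≡ 6 (mod 11)


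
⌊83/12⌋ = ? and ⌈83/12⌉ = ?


83/12 = 6.9167
floor = 6
ceil = 7

floor = 6, ceil = 7


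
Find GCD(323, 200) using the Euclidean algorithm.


323 = 1 * 200 + 123
200 = 1 * 123 + 77
123 = 1 * 77 + 46
77 = 1 * 46 + 31
46 = 1 * 31 + 15
31 = 2 * 15 + 1
15 = 15 * 1 + 0
GCD = 1


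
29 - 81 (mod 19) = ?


29 - 81 = -52
-52 mod 19 = 5


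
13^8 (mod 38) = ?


13^1 mod 38 = 13
13^2 mod 38 = 17
13^3 mod 38 = 31
13^4 mod 38 = 23
13^5 mod 38 = 33
13^6 mod 38 = 11
13^7 mod 38 = 29
13^8 mod 38 = 35


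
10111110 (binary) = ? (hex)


10111110 (base 2) = 190 (decimal)
190 (decimal) = BE (base 16)


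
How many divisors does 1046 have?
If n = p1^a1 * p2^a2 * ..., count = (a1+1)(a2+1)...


1046 = 2^1 × 523^1
d(1046) = (1+1) × (1+1) = 4

4 divisors


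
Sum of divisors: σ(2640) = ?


Divisors of 2640: 1, 2, 3, 4, 5, 6, 8, 10, 11, 12, 15, 16, 20, 22, 24, 30, 33, 40, 44, 48, 55, 60, 66, 80, 88, 110, 120, 132, 165, 176, 220, 240, 264, 330, 440, 528, 660, 880, 1320, 2640
Sum = 1 + 2 + 3 + 4 + 5 + 6 + 8 + 10 + 11 + 12 + 15 + 16 + 20 + 22 + 24 + 30 + 33 + 40 + 44 + 48 + 55 + 60 + 66 + 80 + 88 + 110 + 120 + 132 + 165 + 176 + 220 + 240 + 264 + 330 + 440 + 528 + 660 + 880 + 1320 + 2640 = 8928

σ(2640) = 8928


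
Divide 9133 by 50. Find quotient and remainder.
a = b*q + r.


9133 = 50 * 182 + 33
Check: 9100 + 33 = 9133

q = 182, r = 33


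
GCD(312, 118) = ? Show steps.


312 = 2 * 118 + 76
118 = 1 * 76 + 42
76 = 1 * 42 + 34
42 = 1 * 34 + 8
34 = 4 * 8 + 2
8 = 4 * 2 + 0
GCD = 2


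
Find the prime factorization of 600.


600 / 2 = 300
300 / 2 = 150
150 / 2 = 75
75 / 3 = 25
25 / 5 = 5
5 / 5 = 1
600 = 2^3 × 3 × 5^2


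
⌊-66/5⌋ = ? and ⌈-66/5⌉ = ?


-66/5 = -13.2000
floor = -14
ceil = -13

floor = -14, ceil = -13


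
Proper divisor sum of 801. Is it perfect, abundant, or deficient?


Proper divisors: 1, 3, 9, 89, 267
Sum = 1 + 3 + 9 + 89 + 267 = 369
369 < 801 → deficient

s(801) = 369 (deficient)


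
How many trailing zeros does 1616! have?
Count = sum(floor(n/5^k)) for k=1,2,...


floor(1616/5) = 323
floor(1616/25) = 64
floor(1616/125) = 12
floor(1616/625) = 2
Total = 401

401 trailing zeros


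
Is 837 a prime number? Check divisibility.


837 / 3 = 279 (exact division)
837 is NOT prime.

No, 837 is not prime


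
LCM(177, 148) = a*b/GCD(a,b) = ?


GCD(177, 148) = 1
LCM = 177*148/1 = 26196/1 = 26196

LCM = 26196


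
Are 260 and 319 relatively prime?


Euclidean algorithm:
319 = 1 * 260 + 59
260 = 4 * 59 + 24
59 = 2 * 24 + 11
24 = 2 * 11 + 2
11 = 5 * 2 + 1
2 = 2 * 1 + 0
GCD(260, 319) = 1

Yes, coprime (GCD = 1)


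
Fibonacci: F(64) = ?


Sequence: 1, 1, 2, 3, 5, 8, 13, 21, 34, 55, 89, 144, 233, 377, 610, 987, 1597, 2584, 4181, 6765, 10946, 17711, 28657, 46368, 75025, 121393, 196418, 317811, 514229, 832040, 1346269, 2178309, 3524578, 5702887, 9227465, 14930352, 24157817, 39088169, 63245986, 102334155, 165580141, 267914296, 433494437, 701408733, 1134903170, 1836311903, 2971215073, 4807526976, 7778742049, 12586269025, 20365011074, 32951280099, 53316291173, 86267571272, 139583862445, 225851433717, 365435296162, 591286729879, 956722026041, 1548008755920, 2504730781961, 4052739537881, 6557470319842, 10610209857723
F(64) = 10610209857723


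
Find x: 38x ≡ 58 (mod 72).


GCD(38, 72) = 2 divides 58
Divide: 19x ≡ 29 (mod 36)
x ≡ 11 (mod 36)


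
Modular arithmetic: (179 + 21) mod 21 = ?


179 + 21 = 200
200 mod 21 = 11


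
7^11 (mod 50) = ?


7^1 mod 50 = 7
7^2 mod 50 = 49
7^3 mod 50 = 43
7^4 mod 50 = 1
7^5 mod 50 = 7
7^6 mod 50 = 49
7^7 mod 50 = 43
7^8 mod 50 = 1
7^9 mod 50 = 7
7^10 mod 50 = 49
7^11 mod 50 = 43


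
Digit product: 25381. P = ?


2 × 5 × 3 × 8 × 1 = 240


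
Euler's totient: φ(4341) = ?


4341 = 3 × 1447
Prime factors: 3, 1447
φ(4341) = 4341 × (1-1/3) × (1-1/1447)
= 4341 × 2/3 × 1446/1447 = 2892

φ(4341) = 2892


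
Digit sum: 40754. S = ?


4 + 0 + 7 + 5 + 4 = 20


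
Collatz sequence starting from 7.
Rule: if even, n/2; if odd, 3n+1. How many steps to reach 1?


7 → 22 → 11 → 34 → 17 → 52 → 26 → 13 → 40 → 20 → 10 → 5 → 16 → 8 → 4 → 2 → 1
Total steps = 16

16 steps


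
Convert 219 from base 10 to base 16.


219 (base 10) = 219 (decimal)
219 (decimal) = DB (base 16)


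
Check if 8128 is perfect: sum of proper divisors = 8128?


Proper divisors of 8128: 1, 2, 4, 8, 16, 32, 64, 127, 254, 508, 1016, 2032, 4064
Sum = 1 + 2 + 4 + 8 + 16 + 32 + 64 + 127 + 254 + 508 + 1016 + 2032 + 4064 = 8128

Yes, 8128 is perfect (8128 = 8128)


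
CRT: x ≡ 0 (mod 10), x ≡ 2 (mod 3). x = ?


M = 10*3 = 30
M1 = M/10 = 3, M2 = M/3 = 10
M1^(-1) mod 10 = 7, M2^(-1) mod 3 = 1
x = 0*3*7 + 2*10*1 = 20
20 mod 30 = 20
Check: 20 mod 10 = 0 ✓, 20 mod 3 = 2 ✓

x ≡ 20 (mod 30)


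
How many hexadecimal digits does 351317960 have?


351317960 in base 16 = 14F0AFC8
Number of digits = 8

8 digits (base 16)


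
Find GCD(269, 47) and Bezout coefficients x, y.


Tabular extended Euclidean (each row: r = 269*s + 47*t):
r=269, s=1, t=0
r=47, s=0, t=1
q=5: r=34, s=1, t=-5   [269*(1) + 47*(-5) = 34]
q=1: r=13, s=-1, t=6   [269*(-1) + 47*(6) = 13]
q=2: r=8, s=3, t=-17   [269*(3) + 47*(-17) = 8]
q=1: r=5, s=-4, t=23   [269*(-4) + 47*(23) = 5]
q=1: r=3, s=7, t=-40   [269*(7) + 47*(-40) = 3]
q=1: r=2, s=-11, t=63   [269*(-11) + 47*(63) = 2]
q=1: r=1, s=18, t=-103   [269*(18) + 47*(-103) = 1]
q=2: r=0, s=-47, t=269   [269*(-47) + 47*(269) = 0]
GCD = 1; from the row with r=1: x=18, y=-103
Check: 269*(18) + 47*(-103) = 4842 - 4841 = 1

GCD = 1, x = 18, y = -103


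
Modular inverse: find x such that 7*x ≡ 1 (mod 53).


Use the extended Euclidean algorithm on (53, 7); each row r = 53*s + 7*t:
r=53, s=1, t=0
r=7, s=0, t=1
q=7: r=4, s=1, t=-7   [53*(1) + 7*(-7) = 4]
q=1: r=3, s=-1, t=8   [53*(-1) + 7*(8) = 3]
q=1: r=1, s=2, t=-15   [53*(2) + 7*(-15) = 1]
q=3: r=0, s=-7, t=53   [53*(-7) + 7*(53) = 0]
GCD = 1 with t = -15, so 7*(-15) ≡ 1 (mod 53)
Inverse = -15 mod 53 = 38
Check: 7 * 38 = 266 ≡ 1 (mod 53)

7^(-1) ≡ 38 (mod 53)


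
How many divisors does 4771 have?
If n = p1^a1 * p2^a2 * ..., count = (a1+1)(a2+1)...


4771 = 13^1 × 367^1
d(4771) = (1+1) × (1+1) = 4

4 divisors


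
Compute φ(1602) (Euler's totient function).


1602 = 2 × 3^2 × 89
Prime factors: 2, 3, 89
φ(1602) = 1602 × (1-1/2) × (1-1/3) × (1-1/89)
= 1602 × 1/2 × 2/3 × 88/89 = 528

φ(1602) = 528


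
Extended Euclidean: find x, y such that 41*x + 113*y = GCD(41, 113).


Tabular extended Euclidean (each row: r = 41*s + 113*t):
r=41, s=1, t=0
r=113, s=0, t=1
q=0: r=41, s=1, t=0   [41*(1) + 113*(0) = 41]
q=2: r=31, s=-2, t=1   [41*(-2) + 113*(1) = 31]
q=1: r=10, s=3, t=-1   [41*(3) + 113*(-1) = 10]
q=3: r=1, s=-11, t=4   [41*(-11) + 113*(4) = 1]
q=10: r=0, s=113, t=-41   [41*(113) + 113*(-41) = 0]
GCD = 1; from the row with r=1: x=-11, y=4
Check: 41*(-11) + 113*(4) = -451 + 452 = 1

GCD = 1, x = -11, y = 4


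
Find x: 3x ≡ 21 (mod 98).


GCD(3, 98) = 1, unique solution
a^(-1) mod 98 = 33
x = 33 * 21 mod 98 = 7

x ≡ 7 (mod 98)


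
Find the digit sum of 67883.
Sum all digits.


6 + 7 + 8 + 8 + 3 = 32


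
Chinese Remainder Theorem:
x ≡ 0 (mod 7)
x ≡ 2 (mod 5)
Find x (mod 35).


M = 7*5 = 35
M1 = M/7 = 5, M2 = M/5 = 7
M1^(-1) mod 7 = 3, M2^(-1) mod 5 = 3
x = 0*5*3 + 2*7*3 = 42
42 mod 35 = 7
Check: 7 mod 7 = 0 ✓, 7 mod 5 = 2 ✓

x ≡ 7 (mod 35)


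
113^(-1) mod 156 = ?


Use the extended Euclidean algorithm on (156, 113); each row r = 156*s + 113*t:
r=156, s=1, t=0
r=113, s=0, t=1
q=1: r=43, s=1, t=-1   [156*(1) + 113*(-1) = 43]
q=2: r=27, s=-2, t=3   [156*(-2) + 113*(3) = 27]
q=1: r=16, s=3, t=-4   [156*(3) + 113*(-4) = 16]
q=1: r=11, s=-5, t=7   [156*(-5) + 113*(7) = 11]
q=1: r=5, s=8, t=-11   [156*(8) + 113*(-11) = 5]
q=2: r=1, s=-21, t=29   [156*(-21) + 113*(29) = 1]
q=5: r=0, s=113, t=-156   [156*(113) + 113*(-156) = 0]
GCD = 1 with t = 29, so 113*(29) ≡ 1 (mod 156)
Inverse = 29 mod 156 = 29
Check: 113 * 29 = 3277 ≡ 1 (mod 156)

113^(-1) ≡ 29 (mod 156)


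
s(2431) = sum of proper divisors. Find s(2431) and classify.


Proper divisors: 1, 11, 13, 17, 143, 187, 221
Sum = 1 + 11 + 13 + 17 + 143 + 187 + 221 = 593
593 < 2431 → deficient

s(2431) = 593 (deficient)


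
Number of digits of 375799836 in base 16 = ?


375799836 in base 16 = 1666401C
Number of digits = 8

8 digits (base 16)


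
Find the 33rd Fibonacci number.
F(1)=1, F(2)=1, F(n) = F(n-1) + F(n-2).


Sequence: 1, 1, 2, 3, 5, 8, 13, 21, 34, 55, 89, 144, 233, 377, 610, 987, 1597, 2584, 4181, 6765, 10946, 17711, 28657, 46368, 75025, 121393, 196418, 317811, 514229, 832040, 1346269, 2178309, 3524578
F(33) = 3524578


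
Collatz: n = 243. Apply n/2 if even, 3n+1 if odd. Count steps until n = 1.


243 → 730 → 365 → 1096 → 548 → 274 → 137 → 412 → 206 → 103 → 310 → 155 → 466 → 233 → 700 → 350 → 175 → 526 → 263 → 790 → 395 → 1186 → 593 → 1780 → 890 → 445 → 1336 → 668 → 334 → 167 → 502 → 251 → 754 → 377 → 1132 → 566 → 283 → 850 → 425 → 1276 → 638 → 319 → 958 → 479 → 1438 → 719 → 2158 → 1079 → 3238 → 1619 → 4858 → 2429 → 7288 → 3644 → 1822 → 911 → 2734 → 1367 → 4102 → 2051 → 6154 → 3077 → 9232 → 4616 → 2308 → 1154 → 577 → 1732 → 866 → 433 → 1300 → 650 → 325 → 976 → 488 → 244 → 122 → 61 → 184 → 92 → 46 → 23 → 70 → 35 → 106 → 53 → 160 → 80 → 40 → 20 → 10 → 5 → 16 → 8 → 4 → 2 → 1
Total steps = 96

96 steps


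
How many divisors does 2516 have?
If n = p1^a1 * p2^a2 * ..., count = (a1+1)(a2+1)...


2516 = 2^2 × 17^1 × 37^1
d(2516) = (2+1) × (1+1) × (1+1) = 12

12 divisors


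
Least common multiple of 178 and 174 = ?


GCD(178, 174) = 2
LCM = 178*174/2 = 30972/2 = 15486

LCM = 15486


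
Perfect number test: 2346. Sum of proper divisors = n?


Proper divisors of 2346: 1, 2, 3, 6, 17, 23, 34, 46, 51, 69, 102, 138, 391, 782, 1173
Sum = 1 + 2 + 3 + 6 + 17 + 23 + 34 + 46 + 51 + 69 + 102 + 138 + 391 + 782 + 1173 = 2838

No, 2346 is not perfect (2838 ≠ 2346)


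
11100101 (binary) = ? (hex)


11100101 (base 2) = 229 (decimal)
229 (decimal) = E5 (base 16)


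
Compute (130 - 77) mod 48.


130 - 77 = 53
53 mod 48 = 5


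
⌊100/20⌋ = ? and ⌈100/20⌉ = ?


100/20 = 5.0000
floor = 5
ceil = 5

floor = 5, ceil = 5


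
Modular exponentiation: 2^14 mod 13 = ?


2^1 mod 13 = 2
2^2 mod 13 = 4
2^3 mod 13 = 8
2^4 mod 13 = 3
2^5 mod 13 = 6
2^6 mod 13 = 12
2^7 mod 13 = 11
2^8 mod 13 = 9
2^9 mod 13 = 5
2^10 mod 13 = 10
2^11 mod 13 = 7
2^12 mod 13 = 1
2^13 mod 13 = 2
2^14 mod 13 = 4


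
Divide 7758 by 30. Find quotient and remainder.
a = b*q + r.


7758 = 30 * 258 + 18
Check: 7740 + 18 = 7758

q = 258, r = 18


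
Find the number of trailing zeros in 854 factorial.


floor(854/5) = 170
floor(854/25) = 34
floor(854/125) = 6
floor(854/625) = 1
Total = 211

211 trailing zeros


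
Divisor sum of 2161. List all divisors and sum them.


Divisors of 2161: 1, 2161
Sum = 1 + 2161 = 2162

σ(2161) = 2162


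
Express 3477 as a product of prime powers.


3477 / 3 = 1159
1159 / 19 = 61
61 / 61 = 1
3477 = 3 × 19 × 61


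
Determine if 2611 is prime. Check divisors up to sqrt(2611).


2611 / 7 = 373 (exact division)
2611 is NOT prime.

No, 2611 is not prime


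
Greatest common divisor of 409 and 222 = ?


409 = 1 * 222 + 187
222 = 1 * 187 + 35
187 = 5 * 35 + 12
35 = 2 * 12 + 11
12 = 1 * 11 + 1
11 = 11 * 1 + 0
GCD = 1
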